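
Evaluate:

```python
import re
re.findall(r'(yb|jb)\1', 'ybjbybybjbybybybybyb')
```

['yb', 'yb', 'yb']

The backreference `\1` re-matches whatever the first group consumed, character for character.
Matches: at [4:8] match 'ybyb', group 1 = 'yb'; at [10:14] match 'ybyb', group 1 = 'yb'; at [14:18] match 'ybyb', group 1 = 'yb'.
One capturing group, so `findall` returns just the captured substring from each match — 3 in all.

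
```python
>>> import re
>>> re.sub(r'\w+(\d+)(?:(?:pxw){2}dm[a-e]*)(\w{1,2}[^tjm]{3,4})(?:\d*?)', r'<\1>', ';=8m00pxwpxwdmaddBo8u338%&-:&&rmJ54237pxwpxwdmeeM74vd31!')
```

';=<0>8%&-:&&<7>1!'

Pattern: one or more of a word character; then one or more of a digit (captured); then the literal 'pxw' repeated 2 times, then the literal 'dm', then zero or more of a character in [a-e] (non-capturing group); then 1 to 2 of a word character, then 3 to 4 of any character except [tjm] (captured); then zero or more of a digit (lazy) (non-capturing group).
With the lazy modifier that quantifier settles for the fewest repetitions that let the rest of the pattern succeed (the atoms after it are unaffected and can still be greedy).
Matches: at [2:23] → '8m00pxwpxwdmaddBo8u33'; at [30:54] → 'rmJ54237pxwpxwdmeeM74vd3'.
Each match is replaced using the text its own group 1 captured.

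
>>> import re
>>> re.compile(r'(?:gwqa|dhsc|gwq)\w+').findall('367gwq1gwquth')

With no groups in the pattern, `findall` gives back each whole match — 1 here.

['gwq1gwquth']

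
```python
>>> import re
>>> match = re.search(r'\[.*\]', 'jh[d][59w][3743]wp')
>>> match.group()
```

`search` walks the string left to right and returns the first match it finds.
The match spans [2:16] → '[d][59w][3743]'.

'[d][59w][3743]'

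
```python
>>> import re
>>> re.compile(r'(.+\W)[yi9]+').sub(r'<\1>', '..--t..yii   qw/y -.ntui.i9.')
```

'<..--t..yii   qw/y -.ntui.>.'

Pattern: one or more of any character, then a non-word character (captured); then one or more of one of [yi9].
Matches: at [0:27] → '..--t..yii   qw/y -.ntui.i9'.
The replacement refers to a captured group, so each match is rewritten using its own captured text.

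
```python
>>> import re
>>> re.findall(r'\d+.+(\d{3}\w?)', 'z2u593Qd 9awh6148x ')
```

['148x']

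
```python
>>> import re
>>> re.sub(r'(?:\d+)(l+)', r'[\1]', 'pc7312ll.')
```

'pc[ll].'

The pattern matches one or more of a digit (non-capturing group); then one or more of a literal 'l' (captured).
Each match is replaced using the text its own group 1 captured.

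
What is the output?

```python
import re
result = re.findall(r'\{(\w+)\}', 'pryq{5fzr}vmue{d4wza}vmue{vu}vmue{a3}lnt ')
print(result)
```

['5fzr', 'd4wza', 'vu', 'a3']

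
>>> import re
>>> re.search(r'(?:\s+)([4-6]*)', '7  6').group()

'  6'

This matches one or more of whitespace (non-capturing group); then zero or more of a character in [4-6] (captured).
Unlike `match`, `search` isn't anchored — it looks for the pattern anywhere in the string.
The match spans [1:4] → '  6'.
Captured: group 1 = '6'.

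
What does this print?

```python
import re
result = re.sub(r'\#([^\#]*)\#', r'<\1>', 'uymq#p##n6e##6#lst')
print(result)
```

Matches: at [4:7] → '#p#'; at [7:12] → '#n6e#'; at [12:15] → '#6#'.
Each match is replaced using the text its own group 1 captured.

uymq<p><n6e><6>lst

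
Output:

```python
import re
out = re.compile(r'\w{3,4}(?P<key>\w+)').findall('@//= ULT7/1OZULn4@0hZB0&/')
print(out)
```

['7', 'Ln4', '0']

The pattern matches 3 to 4 of a word character; then one or more of a word character (captured as 'key').
Matches: at [5:9] match 'ULT7', group 1 = '7'; at [10:17] match '1OZULn4', group 1 = 'Ln4'; at [18:23] match '0hZB0', group 1 = '0'.
With a single group, `findall` returns only what that group captured — 3 items.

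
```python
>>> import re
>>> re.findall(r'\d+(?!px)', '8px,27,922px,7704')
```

['27', '92', '7704']

A negative assertion filters positions out without eating any characters.
Walking the string: at [4:6] → '27'; at [7:9] → '92'; at [13:17] → '7704'.
No capturing groups, so `findall` returns the 3 full match strings.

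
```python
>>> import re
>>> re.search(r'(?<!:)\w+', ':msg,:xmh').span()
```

Because the assertion is negative and zero-width, positions next to the forbidden text are skipped.
`search` walks the string left to right and returns the first match it finds.
The match spans [2:4] → 'sg'.

(2, 4)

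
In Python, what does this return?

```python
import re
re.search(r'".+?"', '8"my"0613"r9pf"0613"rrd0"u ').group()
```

'"my"'

A `+?`/`*?`/`{m,n}?` starts at its minimum and grows only as far as needed for what follows to match.
`re.search` tries every starting position until one works.
The match spans [1:5] → '"my"'.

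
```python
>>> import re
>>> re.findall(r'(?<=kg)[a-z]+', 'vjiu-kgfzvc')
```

['fzvc']

Lookahead/lookbehind check context without consuming it, so the matched span excludes the asserted characters.
No capturing groups, so `findall` returns the 1 full match string.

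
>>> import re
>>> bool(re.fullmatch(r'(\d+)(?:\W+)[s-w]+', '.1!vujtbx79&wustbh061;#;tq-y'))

False

The pattern matches one or more of a digit (captured); then one or more of a non-word character (non-capturing group); then one or more of a character in [s-w].
`re.fullmatch` is like wrapping the pattern in `^…$` (in single-line mode).
Here there's no way to consume every character, so the call returns None, and `bool(None)` is False.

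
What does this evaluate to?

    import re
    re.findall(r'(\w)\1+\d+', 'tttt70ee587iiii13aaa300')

['t', 'e', 'i', 'a']

`\1` has to match the exact text group 1 already captured.
One capturing group, so `findall` returns just the captured substring from each match — 4 in all.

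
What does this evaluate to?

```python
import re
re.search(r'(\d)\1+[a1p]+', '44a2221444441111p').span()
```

`\1` has to match the exact text group 1 already captured.
`search` walks the string left to right and returns the first match it finds.
The match spans [0:3] → '44a'.
Captured: group 1 = '4'.

(0, 3)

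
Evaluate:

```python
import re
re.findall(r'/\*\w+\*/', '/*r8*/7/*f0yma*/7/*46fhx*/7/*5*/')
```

Walking the string: at [0:6] → '/*r8*/'; at [7:16] → '/*f0yma*/'; at [17:26] → '/*46fhx*/'; at [27:32] → '/*5*/'.
`findall` yields the raw match text (4 of them) because the pattern has no groups.

['/*r8*/', '/*f0yma*/', '/*46fhx*/', '/*5*/']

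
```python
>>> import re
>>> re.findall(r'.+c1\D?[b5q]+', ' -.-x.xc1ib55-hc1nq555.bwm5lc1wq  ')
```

[' -.-x.xc1ib55-hc1nq555.bwm5lc1wq']

The pattern matches one or more of any character, then the literal 'c1', then optionally a non-digit; then one or more of one of [b5q].
Scanning left to right: at [0:32] → ' -.-x.xc1ib55-hc1nq555.bwm5lc1wq'.
`findall` yields the raw match text (1 of them) because the pattern has no groups.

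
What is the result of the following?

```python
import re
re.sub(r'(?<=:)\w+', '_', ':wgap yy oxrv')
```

':_ yy oxrv'

The lookaround is zero-width — it requires the adjacent text to match without consuming it, so the asserted text isn't part of the match.
Matches: at [1:5] → 'wgap'.
Each match is replaced by '_'.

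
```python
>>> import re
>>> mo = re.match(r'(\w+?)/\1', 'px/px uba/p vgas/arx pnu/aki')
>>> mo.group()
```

'px/px'

The backreference `\1` re-matches whatever the first group consumed, character for character.
`re.match` won't scan ahead — the pattern has to work from the very first character.
The match spans [0:5] → 'px/px'.
Captured: group 1 = 'px'.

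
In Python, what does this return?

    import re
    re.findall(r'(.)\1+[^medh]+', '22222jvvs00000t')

After group 1 captures some text, `\1` only succeeds where that same text appears again.
Matches: at [0:15] match '22222jvvs00000t', group 1 = '2'.
`findall` collects group 1 from the one match (1 total).

['2']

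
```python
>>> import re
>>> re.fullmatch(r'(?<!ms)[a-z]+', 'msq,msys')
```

The negative lookaround is zero-width — it rules out positions where the adjacent text would match, without consuming anything.
`re.fullmatch` is like wrapping the pattern in `^…$` (in single-line mode).
Here there's no way to consume every character, so the call returns None.

None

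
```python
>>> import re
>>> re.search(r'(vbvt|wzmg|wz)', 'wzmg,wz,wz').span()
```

(0, 4)

`|` is ordered: at each position the engine commits to the first alternative that works.
`re.search` scans for the first position where the pattern succeeds.
The match spans [0:4] → 'wzmg'.
Captured: group 1 = 'wzmg'.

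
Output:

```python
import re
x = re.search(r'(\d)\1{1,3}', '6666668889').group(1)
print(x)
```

The match spans [0:4] → '6666'.
Captured: group 1 = '6'.

6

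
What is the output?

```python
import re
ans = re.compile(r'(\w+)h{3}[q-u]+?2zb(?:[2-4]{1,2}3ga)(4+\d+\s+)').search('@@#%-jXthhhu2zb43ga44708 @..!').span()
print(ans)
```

The pattern matches one or more of a word character (captured); then exactly 3 of a literal 'h', then one or more of a character in [q-u] (lazy), then the literal '2zb'; then 1 to 2 of a character in [2-4], then the literal '3ga' (non-capturing group); then one or more of the literal '4', then one or more of a digit, then one or more of whitespace (captured).
`re.search` tries every starting position until one works.
The match spans [5:25] → 'jXthhhu2zb43ga44708 '.
Captured: group 1 = 'jXt', group 2 = '44708 '.

(5, 25)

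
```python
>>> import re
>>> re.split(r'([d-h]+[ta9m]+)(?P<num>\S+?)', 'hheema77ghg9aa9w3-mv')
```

This matches one or more of a character in [d-h], then one or more of one of [ta9m] (captured); then one or more of a non-whitespace character (lazy) (captured as 'num').
A non-greedy quantifier consumes as few characters as it can — just enough that the remainder of the pattern still matches from where it stops; whatever follows it matches normally.
Matches to split on: at [0:7] → 'hheema7'; at [8:16] → 'ghg9aa9w'.
With a capturing group present, the delimiter's captured portion is kept in the result list.

['', 'hheema', '7', '7', 'ghg9aa9', 'w', '3-mv']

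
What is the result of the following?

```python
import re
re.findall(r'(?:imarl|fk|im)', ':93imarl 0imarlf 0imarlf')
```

`|` is ordered: at each position the engine commits to the first alternative that works.
Since nothing is captured, `findall` lists the 3 matched substrings directly.

['imarl', 'imarl', 'imarl']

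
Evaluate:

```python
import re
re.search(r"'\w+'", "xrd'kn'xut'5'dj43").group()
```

`search` walks the string left to right and returns the first match it finds.
The match spans [3:7] → "'kn'".

"'kn'"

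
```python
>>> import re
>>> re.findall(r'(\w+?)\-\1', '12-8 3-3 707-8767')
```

`\1` is not a pattern — it's the concrete string captured by group 1, re-applied verbatim.
One capturing group, so `findall` returns just the captured substring from the one match — 1 in all.

['3']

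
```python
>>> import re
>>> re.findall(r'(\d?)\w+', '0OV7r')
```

`findall` collects group 1 from the one match (1 total).

['0']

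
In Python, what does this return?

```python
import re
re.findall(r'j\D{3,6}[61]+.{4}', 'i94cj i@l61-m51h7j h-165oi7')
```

['j i@l61-m51', 'j h-165oi7']

This matches the literal 'j', then 3 to 6 of a non-digit; then one or more of one of [61]; then exactly 4 of any character.
Walking the string: at [4:15] → 'j i@l61-m51'; at [17:27] → 'j h-165oi7'.
Since nothing is captured, `findall` lists the 2 matched substrings directly.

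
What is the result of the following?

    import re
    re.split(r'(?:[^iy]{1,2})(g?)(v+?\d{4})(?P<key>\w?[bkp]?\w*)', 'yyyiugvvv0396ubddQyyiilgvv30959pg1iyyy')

['yyyi', '', 'vvv0396', 'ubddQyyiilgvv30959pg1iyyy', '']

This matches 1 to 2 of any character except [iy] (non-capturing group); then optionally a literal 'g' (captured); then one or more of the literal 'v' (lazy), then exactly 4 of a digit (captured); then optionally a word character, then optionally one of [bkp], then zero or more of a word character (captured as 'key').
Matches to split on: at [4:38] → 'ugvvv0396ubddQyyiilgvv30959pg1iyyy'.
The group in the pattern means `split` returns the separators' captures alongside the pieces.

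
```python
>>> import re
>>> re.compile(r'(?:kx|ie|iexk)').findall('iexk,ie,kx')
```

['ie', 'ie', 'kx']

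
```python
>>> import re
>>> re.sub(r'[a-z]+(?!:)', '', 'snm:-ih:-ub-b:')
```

'm:-h:--b:'

The negative lookahead/lookbehind blocks any match where the forbidden context is present.
Each match is replaced by ''.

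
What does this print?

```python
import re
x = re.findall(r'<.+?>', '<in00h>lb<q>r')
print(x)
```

A non-greedy quantifier consumes as few characters as it can — just enough that the remainder of the pattern still matches from where it stops; whatever follows it matches normally.
`findall` yields the raw match text (2 of them) because the pattern has no groups.

['<in00h>', '<q>']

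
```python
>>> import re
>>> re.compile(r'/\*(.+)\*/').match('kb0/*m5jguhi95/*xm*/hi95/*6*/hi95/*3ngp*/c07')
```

None

`re.match` won't scan ahead — the pattern has to work from the very first character.
Here the pattern fails at index 0, so the call returns None.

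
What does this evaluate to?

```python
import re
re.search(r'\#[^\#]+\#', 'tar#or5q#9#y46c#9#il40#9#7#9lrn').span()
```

(3, 9)

`re.search` tries every starting position until one works.
The match spans [3:9] → '#or5q#'.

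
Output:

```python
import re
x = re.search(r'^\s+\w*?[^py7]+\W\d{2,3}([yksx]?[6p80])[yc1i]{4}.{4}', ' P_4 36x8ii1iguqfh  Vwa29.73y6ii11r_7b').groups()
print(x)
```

('y6',)

The match spans [0:38] → ' P_4 36x8ii1iguqfh  Vwa29.73y6ii11r_7b'.
Captured: group 1 = 'y6'.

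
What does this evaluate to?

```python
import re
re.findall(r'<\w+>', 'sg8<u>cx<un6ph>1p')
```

['<u>', '<un6ph>']

Since nothing is captured, `findall` lists the 2 matched substrings directly.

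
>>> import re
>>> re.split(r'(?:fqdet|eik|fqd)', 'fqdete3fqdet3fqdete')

Alternation tries branches left to right and keeps the first one that lets the overall match succeed at that position.
Matches to split on: at [0:5] → 'fqdet'; at [7:12] → 'fqdet'; at [13:18] → 'fqdet'.
Splitting on the pattern gives 4 pieces.

['', 'e3', '3', 'e']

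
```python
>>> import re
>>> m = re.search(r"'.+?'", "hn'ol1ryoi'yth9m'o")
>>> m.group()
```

"'ol1ryoi'"

With the lazy modifier that quantifier settles for the fewest repetitions that let the rest of the pattern succeed (the atoms after it are unaffected and can still be greedy).
Unlike `match`, `search` isn't anchored — it looks for the pattern anywhere in the string.
The match spans [2:11] → "'ol1ryoi'".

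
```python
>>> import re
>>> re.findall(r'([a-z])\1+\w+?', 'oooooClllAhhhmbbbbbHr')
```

A backreference is literal: `\1` must see the identical characters the first group matched.
`findall` collects group 1 from each match (4 total).

['o', 'l', 'h', 'b']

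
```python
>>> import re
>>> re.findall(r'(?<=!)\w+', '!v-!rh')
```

Because the assertion is zero-width, the text it checks is not consumed and won't appear in the result.
Matches: at [1:2] → 'v'; at [4:6] → 'rh'.
With no groups in the pattern, `findall` gives back each whole match — 2 here.

['v', 'rh']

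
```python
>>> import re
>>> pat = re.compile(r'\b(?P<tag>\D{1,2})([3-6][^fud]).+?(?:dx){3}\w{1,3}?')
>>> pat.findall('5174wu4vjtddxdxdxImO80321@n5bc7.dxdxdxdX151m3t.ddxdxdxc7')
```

[('@n', '5b')]

`findall` packs the 2 group values into a tuple for every match.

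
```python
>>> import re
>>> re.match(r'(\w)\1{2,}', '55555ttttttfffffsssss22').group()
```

'55555'

`re.match` only tries the pattern at the start of the string.
The match spans [0:5] → '55555'.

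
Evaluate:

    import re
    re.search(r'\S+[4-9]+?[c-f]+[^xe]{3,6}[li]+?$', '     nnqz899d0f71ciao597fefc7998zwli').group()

The pattern matches one or more of a non-whitespace character; then one or more of a character in [4-9] (lazy), then one or more of a character in [c-f]; then 3 to 6 of any character except [xe], then one or more of one of [li] (lazy); then anchored at the end.
The match spans [5:36] → 'nnqz899d0f71ciao597fefc7998zwli'.

'nnqz899d0f71ciao597fefc7998zwli'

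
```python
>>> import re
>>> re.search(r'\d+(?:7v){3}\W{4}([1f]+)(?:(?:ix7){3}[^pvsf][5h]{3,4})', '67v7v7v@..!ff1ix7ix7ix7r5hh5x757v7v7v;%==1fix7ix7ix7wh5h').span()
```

Pattern: one or more of a digit, then the literal '7v' repeated 3 times, then exactly 4 of a non-word character; then one or more of one of [1f] (captured); then the literal 'ix7' repeated 3 times, then any character except [pvsf], then 3 to 4 of one of [5h] (non-capturing group).
`re.search` scans for the first position where the pattern succeeds.
The match spans [0:28] → '67v7v7v@..!ff1ix7ix7ix7r5hh5'.
Captured: group 1 = 'ff1'.

(0, 28)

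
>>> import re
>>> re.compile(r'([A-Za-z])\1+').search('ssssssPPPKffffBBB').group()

After group 1 captures some text, `\1` only succeeds where that same text appears again.
`re.search` tries every starting position until one works.
The match spans [0:6] → 'ssssss'.
Captured: group 1 = 's'.

'ssssss'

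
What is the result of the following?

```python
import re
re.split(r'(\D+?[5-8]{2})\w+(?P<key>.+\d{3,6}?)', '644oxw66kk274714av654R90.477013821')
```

['644', 'oxw66', '.477013821', '']

This matches one or more of a non-digit (lazy), then exactly 2 of a character in [5-8] (captured); then one or more of a word character; then one or more of any character, then 3 to 6 of a digit (lazy) (captured as 'key').
Because the pattern has a capturing group, `split` also inserts each captured text between the pieces.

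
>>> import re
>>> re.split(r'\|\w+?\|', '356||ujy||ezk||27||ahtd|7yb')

Matches to split on: at [4:9] → '|ujy|'; at [9:14] → '|ezk|'; at [14:18] → '|27|'; at [18:24] → '|ahtd|'.
`split` removes every match and returns the 5 fragments in between.

['356|', '', '', '', '7yb']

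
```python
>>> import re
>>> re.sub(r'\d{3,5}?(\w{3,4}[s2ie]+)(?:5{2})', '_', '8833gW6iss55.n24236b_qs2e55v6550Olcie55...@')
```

Pattern: 3 to 5 of a digit (lazy); then 3 to 4 of a word character, then one or more of one of [s2ie] (captured); then exactly 2 of a literal '5' (non-capturing group).
`sub` substitutes '_' at each match site.

'_.n_v_...@'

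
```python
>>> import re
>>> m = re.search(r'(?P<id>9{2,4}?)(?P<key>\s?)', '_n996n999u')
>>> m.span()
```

(2, 4)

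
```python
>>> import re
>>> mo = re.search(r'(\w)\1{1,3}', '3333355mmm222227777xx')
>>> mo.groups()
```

The backreference `\1` re-matches whatever the first group consumed, character for character.
`search` walks the string left to right and returns the first match it finds.
The match spans [0:4] → '3333'.
Captured: group 1 = '3'.

('3',)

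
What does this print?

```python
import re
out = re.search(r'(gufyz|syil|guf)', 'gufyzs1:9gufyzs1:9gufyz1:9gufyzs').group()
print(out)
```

Branches in `(...|...)` are attempted left-to-right; the first branch that allows the whole pattern to succeed is taken.
Unlike `match`, `search` isn't anchored — it looks for the pattern anywhere in the string.
The match spans [0:5] → 'gufyz'.
Captured: group 1 = 'gufyz'.

gufyz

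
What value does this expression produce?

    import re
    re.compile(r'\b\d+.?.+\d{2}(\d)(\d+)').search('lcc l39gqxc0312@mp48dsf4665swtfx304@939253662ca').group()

'939253662'

The pattern matches a word boundary (`\b`, zero-width); then one or more of a digit; then optionally any character, then one or more of any character; then exactly 2 of a digit; then a digit (captured); then one or more of a digit (captured).
`search` walks the string left to right and returns the first match it finds.
The match spans [36:45] → '939253662'.
Captured: group 1 = '6', group 2 = '2'.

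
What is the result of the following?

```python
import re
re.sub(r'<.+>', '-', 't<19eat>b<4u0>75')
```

't-75'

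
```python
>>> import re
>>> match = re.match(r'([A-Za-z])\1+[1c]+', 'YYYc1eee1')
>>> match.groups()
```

The match spans [0:5] → 'YYYc1'.
Captured: group 1 = 'Y'.

('Y',)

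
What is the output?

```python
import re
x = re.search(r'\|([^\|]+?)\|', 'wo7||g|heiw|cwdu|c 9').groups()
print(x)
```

The match spans [4:7] → '|g|'.
Captured: group 1 = 'g'.

('g',)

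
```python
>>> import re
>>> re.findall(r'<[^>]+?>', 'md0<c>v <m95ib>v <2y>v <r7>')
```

Walking the string: at [3:6] → '<c>'; at [8:15] → '<m95ib>'; at [17:21] → '<2y>'; at [23:27] → '<r7>'.
Since nothing is captured, `findall` lists the 4 matched substrings directly.

['<c>', '<m95ib>', '<2y>', '<r7>']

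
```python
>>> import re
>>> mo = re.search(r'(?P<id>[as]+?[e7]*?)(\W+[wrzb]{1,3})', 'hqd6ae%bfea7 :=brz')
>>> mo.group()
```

This matches one or more of one of [as] (lazy), then zero or more of one of [e7] (lazy) (captured as 'id'); then one or more of a non-word character, then 1 to 3 of one of [wrzb] (captured).
The match spans [4:8] → 'ae%b'.

'ae%b'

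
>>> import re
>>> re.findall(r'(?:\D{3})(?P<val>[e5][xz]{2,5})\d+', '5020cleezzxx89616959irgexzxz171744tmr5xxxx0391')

['ezzxx', 'exzxz', '5xxxx']

Pattern: exactly 3 of a non-digit (non-capturing group); then one of [e5], then 2 to 5 of one of [xz] (captured as 'val'); then one or more of a digit.
Scanning left to right: at [4:20] match 'cleezzxx89616959', group 1 = 'ezzxx'; at [20:34] match 'irgexzxz171744', group 1 = 'exzxz'; at [34:46] match 'tmr5xxxx0391', group 1 = '5xxxx'.
Because there's exactly one group, `findall` drops the full match and keeps group 1 from each hit.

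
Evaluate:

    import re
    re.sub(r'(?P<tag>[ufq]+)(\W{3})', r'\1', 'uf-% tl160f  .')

This matches one or more of one of [ufq] (captured as 'tag'); then exactly 3 of a non-word character (captured).
Matches: at [0:5] → 'uf-% '; at [10:14] → 'f  .'.
Each match is replaced using the text its own group 1 captured.

'uftl160f'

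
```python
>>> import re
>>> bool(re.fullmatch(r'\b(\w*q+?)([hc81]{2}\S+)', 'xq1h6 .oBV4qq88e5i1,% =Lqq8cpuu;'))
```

This matches a word boundary (`\b`, zero-width); then zero or more of a word character, then one or more of the literal 'q' (lazy) (captured); then exactly 2 of one of [hc81], then one or more of a non-whitespace character (captured).
`fullmatch` succeeds only if the pattern covers the string from start to end.
Here the string isn't matched end-to-end, so the call returns None, and `bool(None)` is False.

False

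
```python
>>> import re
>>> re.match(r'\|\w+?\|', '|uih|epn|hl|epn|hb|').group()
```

`re.match` only tries the pattern at the start of the string.
The match spans [0:5] → '|uih|'.

'|uih|'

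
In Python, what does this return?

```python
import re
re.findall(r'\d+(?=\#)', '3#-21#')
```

['3', '21']

The `(?=…)`/`(?<=…)` assertion just peeks at neighbouring text; it doesn't advance the match position.
Walking the string: at [0:1] → '3'; at [3:5] → '21'.
No capturing groups, so `findall` returns the 2 full match strings.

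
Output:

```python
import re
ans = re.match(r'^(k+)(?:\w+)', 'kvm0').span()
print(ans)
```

This matches anchored at the start of the string; then one or more of a literal 'k' (captured); then one or more of a word character (non-capturing group).
`re.match` won't scan ahead — the pattern has to work from the very first character.
The match spans [0:4] → 'kvm0'.
Captured: group 1 = 'k'.

(0, 4)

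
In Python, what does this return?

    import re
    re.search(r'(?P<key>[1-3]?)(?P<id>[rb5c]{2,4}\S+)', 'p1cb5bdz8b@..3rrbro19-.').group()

This matches optionally a character in [1-3] (captured as 'key'); then 2 to 4 of one of [rb5c], then one or more of a non-whitespace character (captured as 'id').
Unlike `match`, `search` isn't anchored — it looks for the pattern anywhere in the string.
The match spans [1:23] → '1cb5bdz8b@..3rrbro19-.'.
Captured: group 1 = '1', group 2 = 'cb5bdz8b@..3rrbro19-.'.

'1cb5bdz8b@..3rrbro19-.'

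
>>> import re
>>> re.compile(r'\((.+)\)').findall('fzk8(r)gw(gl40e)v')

['r)gw(gl40e']

Scanning left to right: at [4:16] match '(r)gw(gl40e)', group 1 = 'r)gw(gl40e'.
With a single group, `findall` returns only what that group captured — 1 item.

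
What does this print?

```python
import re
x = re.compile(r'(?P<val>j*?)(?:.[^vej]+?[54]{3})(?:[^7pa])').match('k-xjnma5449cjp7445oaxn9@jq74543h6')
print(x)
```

None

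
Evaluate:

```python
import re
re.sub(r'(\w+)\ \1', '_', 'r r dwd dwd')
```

'_ _'

`\1` has to match the exact text group 1 already captured.
Matches: at [0:3] → 'r r'; at [4:11] → 'dwd dwd'.
`sub` substitutes '_' at each match site.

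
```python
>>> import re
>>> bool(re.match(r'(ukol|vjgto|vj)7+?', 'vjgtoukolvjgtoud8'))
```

False

With `match`, the pattern is implicitly anchored at the beginning.
Here the pattern fails at index 0, so the call returns None, and `bool(None)` is False.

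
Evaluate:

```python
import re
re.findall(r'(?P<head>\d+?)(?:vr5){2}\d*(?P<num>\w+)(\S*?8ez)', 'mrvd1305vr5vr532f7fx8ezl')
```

[('1305', 'f7fx', '8ez')]

This matches one or more of a digit (lazy) (captured as 'head'); then the literal 'vr5' repeated 2 times, then zero or more of a digit; then one or more of a word character (captured as 'num'); then zero or more of a non-whitespace character (lazy), then the literal '8ez' (captured).
Scanning left to right: at [4:23] match '1305vr5vr532f7fx8ez', groups = ('1305', 'f7fx', '8ez').
3 groups means the one result is a tuple of 3 captured strings — 1 here.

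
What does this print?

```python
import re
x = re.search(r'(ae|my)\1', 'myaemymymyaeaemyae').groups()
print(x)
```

('my',)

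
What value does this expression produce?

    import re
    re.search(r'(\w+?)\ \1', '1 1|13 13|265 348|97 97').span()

(0, 3)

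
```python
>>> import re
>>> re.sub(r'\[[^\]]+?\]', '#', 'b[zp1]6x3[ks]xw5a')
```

'b#6x3#xw5a'

`sub` substitutes '#' at each match site.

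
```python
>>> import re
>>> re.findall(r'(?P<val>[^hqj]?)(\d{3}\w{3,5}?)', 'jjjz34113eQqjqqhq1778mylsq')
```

[('z', '34113e'), ('1', '778myl')]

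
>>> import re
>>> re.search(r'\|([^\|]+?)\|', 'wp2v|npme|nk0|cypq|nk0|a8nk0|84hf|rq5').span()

(4, 10)

The match spans [4:10] → '|npme|'.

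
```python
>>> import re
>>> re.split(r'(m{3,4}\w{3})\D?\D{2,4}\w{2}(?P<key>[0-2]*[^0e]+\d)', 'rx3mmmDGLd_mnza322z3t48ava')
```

['rx3', 'mmmDGL', '22z3t48', 'ava']

With a capturing group present, the delimiter's captured portion is kept in the result list.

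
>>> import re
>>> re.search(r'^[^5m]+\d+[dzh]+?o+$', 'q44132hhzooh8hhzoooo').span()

(0, 20)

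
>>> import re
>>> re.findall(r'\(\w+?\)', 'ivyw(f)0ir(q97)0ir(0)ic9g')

Matches: at [4:7] → '(f)'; at [10:15] → '(q97)'; at [18:21] → '(0)'.
No capturing groups, so `findall` returns the 3 full match strings.

['(f)', '(q97)', '(0)']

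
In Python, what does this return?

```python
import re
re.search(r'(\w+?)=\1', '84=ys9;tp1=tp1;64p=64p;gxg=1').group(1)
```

'tp1'

A backreference is literal: `\1` must see the identical characters the first group matched.
`re.search` tries every starting position until one works.
The match spans [7:14] → 'tp1=tp1'.
Captured: group 1 = 'tp1'.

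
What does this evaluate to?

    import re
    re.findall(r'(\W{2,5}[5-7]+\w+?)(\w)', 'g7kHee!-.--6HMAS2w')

[('!-.--6H', 'M')]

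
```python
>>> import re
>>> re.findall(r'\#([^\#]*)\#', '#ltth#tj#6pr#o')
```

Matches: at [0:6] match '#ltth#', group 1 = 'ltth'; at [8:13] match '#6pr#', group 1 = '6pr'.
One capturing group, so `findall` returns just the captured substring from each match — 2 in all.

['ltth', '6pr']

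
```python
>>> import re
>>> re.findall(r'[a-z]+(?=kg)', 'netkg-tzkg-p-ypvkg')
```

The `(?=…)`/`(?<=…)` assertion just peeks at neighbouring text; it doesn't advance the match position.
Scanning left to right: at [0:3] → 'net'; at [6:8] → 'tz'; at [13:16] → 'ypv'.
`findall` yields the raw match text (3 of them) because the pattern has no groups.

['net', 'tz', 'ypv']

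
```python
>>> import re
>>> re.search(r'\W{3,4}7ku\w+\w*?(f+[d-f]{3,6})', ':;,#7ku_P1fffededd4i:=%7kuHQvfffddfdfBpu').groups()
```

Pattern: 3 to 4 of a non-word character, then the literal '7ku', then one or more of a word character; then zero or more of a word character (lazy); then one or more of a literal 'f', then 3 to 6 of a character in [d-f] (captured).
`re.search` scans for the first position where the pattern succeeds.
The match spans [0:18] → ':;,#7ku_P1fffededd'.
Captured: group 1 = 'fededd'.

('fededd',)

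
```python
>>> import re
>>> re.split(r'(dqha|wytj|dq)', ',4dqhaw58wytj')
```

[',4', 'dqha', 'w58', 'wytj', '']

Alternation tries branches left to right and keeps the first one that lets the overall match succeed at that position.
Matches to split on: at [2:6] → 'dqha'; at [9:13] → 'wytj'.
The group in the pattern means `split` returns the separators' captures alongside the pieces.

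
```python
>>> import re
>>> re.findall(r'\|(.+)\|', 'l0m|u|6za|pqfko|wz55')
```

Scanning left to right: at [3:16] match '|u|6za|pqfko|', group 1 = 'u|6za|pqfko'.
One capturing group, so `findall` returns just the captured substring from the one match — 1 in all.

['u|6za|pqfko']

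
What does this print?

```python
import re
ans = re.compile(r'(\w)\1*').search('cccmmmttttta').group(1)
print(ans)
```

c

The match spans [0:3] → 'ccc'.
Captured: group 1 = 'c'.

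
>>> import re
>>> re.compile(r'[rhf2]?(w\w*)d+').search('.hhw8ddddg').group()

'hw8dddd'

This matches optionally one of [rhf2]; then a literal 'w', then zero or more of a word character (captured); then one or more of a literal 'd'.
`re.search` tries every starting position until one works.
The match spans [2:9] → 'hw8dddd'.
Captured: group 1 = 'w8ddd'.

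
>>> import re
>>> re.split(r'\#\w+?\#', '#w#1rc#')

The string is cut at each match, leaving 2 pieces.

['', '1rc#']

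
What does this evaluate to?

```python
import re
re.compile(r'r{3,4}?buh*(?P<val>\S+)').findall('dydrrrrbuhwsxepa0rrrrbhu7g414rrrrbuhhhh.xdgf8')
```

This matches 3 to 4 of the literal 'r' (lazy), then the literal 'bu', then zero or more of a literal 'h'; then one or more of a non-whitespace character (captured as 'val').
Matches: at [3:45] match 'rrrrbuhwsxepa0rrrrbhu7g414rrrrbuhhhh.xdgf8', group 1 = 'wsxepa0rrrrbhu7g414rrrrbuhhhh.xdgf8'.
One capturing group, so `findall` returns just the captured substring from the one match — 1 in all.

['wsxepa0rrrrbhu7g414rrrrbuhhhh.xdgf8']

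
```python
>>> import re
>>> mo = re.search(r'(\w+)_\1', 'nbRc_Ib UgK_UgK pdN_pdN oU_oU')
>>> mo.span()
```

After group 1 captures some text, `\1` only succeeds where that same text appears again.
`re.search` tries every starting position until one works.
The match spans [8:15] → 'UgK_UgK'.
Captured: group 1 = 'UgK'.

(8, 15)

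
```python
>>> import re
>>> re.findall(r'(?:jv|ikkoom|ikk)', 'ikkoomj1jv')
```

['ikkoom', 'jv']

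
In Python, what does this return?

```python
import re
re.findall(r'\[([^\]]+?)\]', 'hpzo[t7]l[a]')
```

['t7', 'a']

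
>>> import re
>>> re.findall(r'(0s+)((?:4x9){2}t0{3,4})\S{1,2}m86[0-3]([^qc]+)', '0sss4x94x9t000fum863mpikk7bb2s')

With 3 capturing groups, `findall` returns a 3-tuple per match.

[('0sss', '4x94x9t000', 'mpikk7bb2s')]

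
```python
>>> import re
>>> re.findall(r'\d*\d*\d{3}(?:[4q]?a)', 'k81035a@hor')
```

['81035a']

Pattern: zero or more of a digit; then zero or more of a digit, then exactly 3 of a digit; then optionally one of [4q], then the literal 'a' (non-capturing group).
Walking the string: at [1:7] → '81035a'.
With no groups in the pattern, `findall` gives back each whole match — 1 here.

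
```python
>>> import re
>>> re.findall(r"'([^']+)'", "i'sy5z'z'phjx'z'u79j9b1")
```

['sy5z', 'phjx']

One capturing group, so `findall` returns just the captured substring from each match — 2 in all.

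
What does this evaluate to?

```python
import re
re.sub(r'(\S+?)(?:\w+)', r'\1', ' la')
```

Pattern: one or more of a non-whitespace character (lazy) (captured); then one or more of a word character (non-capturing group).
Matches: at [1:3] → 'la'.
The replacement refers to a captured group, so each match is rewritten using its own captured text.

' l'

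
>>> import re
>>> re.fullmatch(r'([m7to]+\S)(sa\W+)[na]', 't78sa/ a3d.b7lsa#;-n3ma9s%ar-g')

The pattern matches one or more of one of [m7to], then a non-whitespace character (captured); then the literal 'sa', then one or more of a non-word character (captured); then one of [na].
`fullmatch` succeeds only if the pattern covers the string from start to end.
Here the string isn't matched end-to-end, so the call returns None.

None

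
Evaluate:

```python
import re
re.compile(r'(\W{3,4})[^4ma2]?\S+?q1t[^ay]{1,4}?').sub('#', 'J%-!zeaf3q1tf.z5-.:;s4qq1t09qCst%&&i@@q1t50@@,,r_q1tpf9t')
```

A `+?`/`*?`/`{m,n}?` starts at its minimum and grows only as far as needed for what follows to match.
`sub` substitutes '#' at each match site.

'J#.z5#9qCst#0#f9t'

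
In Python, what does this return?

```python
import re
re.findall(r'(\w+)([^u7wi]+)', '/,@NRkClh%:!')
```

[('NRkClh', '%:!')]

2 groups means the one result is a tuple of 2 captured strings — 1 here.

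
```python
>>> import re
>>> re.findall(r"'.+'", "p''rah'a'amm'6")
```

`findall` yields the raw match text (1 of them) because the pattern has no groups.

["''rah'a'amm'"]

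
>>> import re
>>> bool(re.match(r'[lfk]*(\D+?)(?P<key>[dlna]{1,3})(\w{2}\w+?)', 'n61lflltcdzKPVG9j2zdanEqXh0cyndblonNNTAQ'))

False

`match` is anchored at position 0; if the pattern doesn't fit there, it returns None.
Here the string doesn't start with a match, so the call returns None, and `bool(None)` is False.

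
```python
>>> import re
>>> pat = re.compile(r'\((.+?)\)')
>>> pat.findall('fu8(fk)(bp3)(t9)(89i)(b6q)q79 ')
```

The `?` after the quantifier makes it lazy — it takes as little as possible before letting the rest of the pattern try.
Scanning left to right: at [3:7] match '(fk)', group 1 = 'fk'; at [7:12] match '(bp3)', group 1 = 'bp3'; at [12:16] match '(t9)', group 1 = 't9'; at [16:21] match '(89i)', group 1 = '89i'; at [21:26] match '(b6q)', group 1 = 'b6q'.
One capturing group, so `findall` returns just the captured substring from each match — 5 in all.

['fk', 'bp3', 't9', '89i', 'b6q']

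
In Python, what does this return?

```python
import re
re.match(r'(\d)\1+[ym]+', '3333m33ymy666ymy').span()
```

(0, 5)

`\1` is not a pattern — it's the concrete string captured by group 1, re-applied verbatim.
With `match`, the pattern is implicitly anchored at the beginning.
The match spans [0:5] → '3333m'.
Captured: group 1 = '3'.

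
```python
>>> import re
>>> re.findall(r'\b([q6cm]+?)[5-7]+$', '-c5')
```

['c']

The pattern matches a word boundary (`\b`, zero-width); then one or more of one of [q6cm] (lazy) (captured); then one or more of a character in [5-7]; then anchored at the end.
Scanning left to right: at [1:3] match 'c5', group 1 = 'c'.
`findall` collects group 1 from the one match (1 total).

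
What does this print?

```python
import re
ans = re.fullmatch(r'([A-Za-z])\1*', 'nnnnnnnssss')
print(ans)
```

None

`fullmatch` succeeds only if the pattern covers the string from start to end.
Here the string isn't matched end-to-end, so the call returns None.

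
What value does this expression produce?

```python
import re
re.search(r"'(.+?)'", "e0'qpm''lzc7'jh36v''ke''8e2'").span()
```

(2, 7)

With the lazy modifier that quantifier settles for the fewest repetitions that let the rest of the pattern succeed (the atoms after it are unaffected and can still be greedy).
The match spans [2:7] → "'qpm'".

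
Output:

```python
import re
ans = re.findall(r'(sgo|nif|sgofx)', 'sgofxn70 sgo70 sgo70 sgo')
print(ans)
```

['sgo', 'sgo', 'sgo', 'sgo']

Branches in `(...|...)` are attempted left-to-right; the first branch that allows the whole pattern to succeed is taken.
`findall` collects group 1 from each match (4 total).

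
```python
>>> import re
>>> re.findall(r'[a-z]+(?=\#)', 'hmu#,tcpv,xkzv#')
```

['hmu', 'xkzv']

Because the assertion is zero-width, the text it checks is not consumed and won't appear in the result.
No capturing groups, so `findall` returns the 2 full match strings.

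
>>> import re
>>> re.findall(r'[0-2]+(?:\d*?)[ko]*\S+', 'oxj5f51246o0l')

This matches one or more of a character in [0-2]; then zero or more of a digit (lazy) (non-capturing group); then zero or more of one of [ko], then one or more of a non-whitespace character.
Scanning left to right: at [6:13] → '1246o0l'.
Since nothing is captured, `findall` lists the 1 matched substring directly.

['1246o0l']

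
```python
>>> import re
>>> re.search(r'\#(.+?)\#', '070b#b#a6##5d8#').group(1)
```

'b'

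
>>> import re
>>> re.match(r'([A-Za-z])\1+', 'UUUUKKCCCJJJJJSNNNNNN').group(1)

'U'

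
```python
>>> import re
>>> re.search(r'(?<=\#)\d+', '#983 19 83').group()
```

'983'

The lookaround is zero-width — it requires the adjacent text to match without consuming it, so the asserted text isn't part of the match.
The match spans [1:4] → '983'.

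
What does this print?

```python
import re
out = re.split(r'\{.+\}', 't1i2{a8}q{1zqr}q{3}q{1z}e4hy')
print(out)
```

['t1i2', 'e4hy']

Matches to split on: at [4:24] → '{a8}q{1zqr}q{3}q{1z}'.
The string is cut at each match, leaving 2 pieces.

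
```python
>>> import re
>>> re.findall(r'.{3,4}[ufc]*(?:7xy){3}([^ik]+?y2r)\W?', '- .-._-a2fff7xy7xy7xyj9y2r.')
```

['j9y2r']

Because there's exactly one group, `findall` drops the full match and keeps group 1 from the one hit.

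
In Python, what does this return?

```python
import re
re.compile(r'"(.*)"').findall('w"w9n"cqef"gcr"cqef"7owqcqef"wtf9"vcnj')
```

['w9n"cqef"gcr"cqef"7owqcqef"wtf9']

Because there's exactly one group, `findall` drops the full match and keeps group 1 from the one hit.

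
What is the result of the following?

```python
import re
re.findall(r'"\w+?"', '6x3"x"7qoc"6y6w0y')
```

With no groups in the pattern, `findall` gives back each whole match — 1 here.

['"x"']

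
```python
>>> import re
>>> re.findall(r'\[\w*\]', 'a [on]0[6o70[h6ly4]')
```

Matches: at [2:6] → '[on]'; at [12:19] → '[h6ly4]'.
No capturing groups, so `findall` returns the 2 full match strings.

['[on]', '[h6ly4]']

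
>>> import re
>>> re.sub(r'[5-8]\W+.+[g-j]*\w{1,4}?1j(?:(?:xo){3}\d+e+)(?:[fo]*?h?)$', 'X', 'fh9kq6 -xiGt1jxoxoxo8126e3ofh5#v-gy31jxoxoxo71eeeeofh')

'fh9kqX'

This matches a character in [5-8], then one or more of a non-word character, then one or more of any character; then zero or more of a character in [g-j]; then 1 to 4 of a word character (lazy), then the literal '1j'; then the literal 'xo' repeated 3 times, then one or more of a digit, then one or more of a literal 'e' (non-capturing group); then zero or more of one of [fo] (lazy), then optionally a literal 'h' (non-capturing group); then anchored at the end.
`sub` substitutes 'X' at each match site.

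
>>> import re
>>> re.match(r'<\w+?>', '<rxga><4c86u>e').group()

With `match`, the pattern is implicitly anchored at the beginning.
The match spans [0:6] → '<rxga>'.

'<rxga>'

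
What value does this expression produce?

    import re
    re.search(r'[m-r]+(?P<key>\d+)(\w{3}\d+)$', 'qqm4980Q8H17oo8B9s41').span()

The pattern matches one or more of a character in [m-r]; then one or more of a digit (captured as 'key'); then exactly 3 of a word character, then one or more of a digit (captured); then anchored at the end.
`re.search` tries every starting position until one works.
The match spans [12:20] → 'oo8B9s41'.
Captured: group 1 = '8', group 2 = 'B9s41'.

(12, 20)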